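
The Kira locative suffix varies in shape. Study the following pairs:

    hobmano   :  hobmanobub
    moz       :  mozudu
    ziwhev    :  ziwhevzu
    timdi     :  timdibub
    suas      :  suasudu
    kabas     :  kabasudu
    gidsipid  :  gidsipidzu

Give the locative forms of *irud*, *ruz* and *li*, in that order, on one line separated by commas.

The suffix is conditioned by the final sound: -udu when the stem ends in a sibilant (*moz*, *suas*, *kabas*); -zu when the stem ends in a non-sibilant consonant (*ziwhev*, *gidsipid*); -bub when the stem ends in a vowel (*hobmano*, *timdi*).
The final sound of *irud* is /d/, which is a non-sibilant consonant, so the suffix is -zu, giving *irudzu*.
Since the final sound of *ruz* is /z/ (a sibilant), it takes -udu, giving *ruzudu*.
*li* — final sound /i/ (a vowel) → -bub → *libub*.

irudzu, ruzudu, libub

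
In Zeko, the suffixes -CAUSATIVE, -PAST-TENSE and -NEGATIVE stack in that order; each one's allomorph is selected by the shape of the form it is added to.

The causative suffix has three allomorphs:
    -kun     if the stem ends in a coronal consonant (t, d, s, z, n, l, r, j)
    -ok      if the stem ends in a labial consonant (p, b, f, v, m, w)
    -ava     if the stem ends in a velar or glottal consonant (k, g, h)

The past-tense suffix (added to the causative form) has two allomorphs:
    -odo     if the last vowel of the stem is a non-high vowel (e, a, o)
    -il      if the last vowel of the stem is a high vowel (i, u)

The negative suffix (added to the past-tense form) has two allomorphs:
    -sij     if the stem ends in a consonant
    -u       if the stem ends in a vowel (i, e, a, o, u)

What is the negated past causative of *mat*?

The final consonant of *mat* is /t/, which is coronal, so the causative suffix is -kun, giving *matkun*.
Since the last vowel of the causative form *matkun* is /u/ (a high vowel), it takes -il, giving *matkunil*.
The past-tense form *matkunil*: final sound = /l/, a consonant → -sij → *matkunilsij*.

matkunilsij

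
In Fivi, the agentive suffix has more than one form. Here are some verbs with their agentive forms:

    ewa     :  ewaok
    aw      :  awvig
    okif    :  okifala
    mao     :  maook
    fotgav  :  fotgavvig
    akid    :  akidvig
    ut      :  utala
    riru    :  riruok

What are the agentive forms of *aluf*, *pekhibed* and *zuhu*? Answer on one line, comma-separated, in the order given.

Looking at the final sound of each stem: -ala when the stem ends in a voiceless consonant (*okif*, *ut*); -vig when the stem ends in a voiced consonant (*aw*, *fotgav*, *akid*); -ok when the stem ends in a vowel (*ewa*, *mao*, *riru*).
Since the final sound of *aluf* is /f/ (a voiceless consonant), it takes -ala, giving *alufala*.
The final sound of *pekhibed* is /d/, which is a voiced consonant, so the suffix is -vig, giving *pekhibedvig*.
The final sound of *zuhu* is /u/, which is a vowel, so the suffix is -ok, giving *zuhuok*.

alufala, pekhibedvig, zuhuok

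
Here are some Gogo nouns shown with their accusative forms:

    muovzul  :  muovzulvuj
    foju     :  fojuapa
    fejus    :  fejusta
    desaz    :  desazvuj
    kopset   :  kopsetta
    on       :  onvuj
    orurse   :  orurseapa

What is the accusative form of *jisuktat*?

jisuktatta

The pattern is voicing of the final sound: -ta when the stem ends in a voiceless consonant (*fejus*, *kopset*); -vuj when the stem ends in a voiced consonant (*muovzul*, *desaz*, *on*); -apa when the stem ends in a vowel (*foju*, *orurse*).
*jisuktat* — final sound /t/ (a voiceless consonant) → -ta → *jisuktatta*.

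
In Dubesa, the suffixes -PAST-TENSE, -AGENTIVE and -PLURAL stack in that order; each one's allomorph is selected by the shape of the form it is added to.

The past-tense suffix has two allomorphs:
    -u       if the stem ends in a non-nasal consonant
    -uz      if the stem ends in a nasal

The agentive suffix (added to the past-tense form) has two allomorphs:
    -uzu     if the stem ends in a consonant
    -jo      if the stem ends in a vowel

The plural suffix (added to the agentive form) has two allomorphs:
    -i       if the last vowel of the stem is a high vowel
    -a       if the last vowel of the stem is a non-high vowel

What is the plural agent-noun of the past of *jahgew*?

jahgewujoa

The final consonant of *jahgew* is /w/, which is non-nasal, so the past-tense suffix is -u, giving *jahgewu*.
The past-tense form *jahgewu* — final sound /u/ (a vowel) → -jo → *jahgewujo*.
Since the last vowel of the agentive form *jahgewujo* is /o/ (a non-high vowel), it takes -a, giving *jahgewujoa*.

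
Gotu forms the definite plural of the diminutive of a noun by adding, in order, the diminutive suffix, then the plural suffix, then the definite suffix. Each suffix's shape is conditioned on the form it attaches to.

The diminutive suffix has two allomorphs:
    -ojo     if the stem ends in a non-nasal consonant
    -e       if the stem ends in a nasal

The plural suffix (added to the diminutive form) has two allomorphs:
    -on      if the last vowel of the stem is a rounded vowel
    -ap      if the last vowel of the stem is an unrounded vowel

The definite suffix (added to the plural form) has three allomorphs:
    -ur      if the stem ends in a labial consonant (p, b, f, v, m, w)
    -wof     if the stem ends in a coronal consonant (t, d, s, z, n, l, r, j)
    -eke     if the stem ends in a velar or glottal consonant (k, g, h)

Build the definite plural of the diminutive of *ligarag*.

The final consonant of *ligarag* is /g/, which is non-nasal, so the diminutive suffix is -ojo, giving *ligaragojo*.
The diminutive form *ligaragojo*: last vowel = /o/, a rounded vowel → -on → *ligaragojoon*.
The plural form *ligaragojoon*: final consonant = /n/, coronal → -wof → *ligaragojoonwof*.

ligaragojoonwof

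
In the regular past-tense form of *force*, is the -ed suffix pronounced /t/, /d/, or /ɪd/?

The stem *force* ends in a voiceless consonant other than /t/.
The -ed suffix is realized as /ɪd/ after /t, d/; as /t/ after other voiceless consonants; and as /d/ after other voiced sounds.
So -ed on *force* is pronounced /t/.

/t/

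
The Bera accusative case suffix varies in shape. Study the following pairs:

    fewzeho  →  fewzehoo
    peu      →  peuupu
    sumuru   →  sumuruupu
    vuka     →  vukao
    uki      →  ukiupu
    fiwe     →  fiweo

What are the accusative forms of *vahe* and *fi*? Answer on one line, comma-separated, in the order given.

vaheo, fiupu

The alternation tracks the last vowel of the stem — -upu when the last vowel of the stem is a high vowel (*peu*, *sumuru*, *uki*); -o when the last vowel of the stem is a non-high vowel (*fewzeho*, *vuka*, *fiwe*).
*vahe*: last vowel = /e/, a non-high vowel → -o → *vaheo*.
*fi*: last vowel = /i/, a high vowel → -upu → *fiupu*.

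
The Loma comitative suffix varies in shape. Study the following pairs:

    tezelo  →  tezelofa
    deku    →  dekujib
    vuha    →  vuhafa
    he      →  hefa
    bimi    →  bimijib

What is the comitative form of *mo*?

mofa

Looking at the last vowel of each stem: -jib when the last vowel of the stem is a high vowel (*deku*, *bimi*); -fa when the last vowel of the stem is a non-high vowel (*tezelo*, *vuha*, *he*).
*mo*: last vowel = /o/, a non-high vowel → -fa → *mofa*.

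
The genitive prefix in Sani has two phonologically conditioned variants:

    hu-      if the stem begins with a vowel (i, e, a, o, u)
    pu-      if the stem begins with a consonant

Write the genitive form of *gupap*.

pugupap

*gupap*: first sound = /g/, a consonant → pu- → *pugupap*.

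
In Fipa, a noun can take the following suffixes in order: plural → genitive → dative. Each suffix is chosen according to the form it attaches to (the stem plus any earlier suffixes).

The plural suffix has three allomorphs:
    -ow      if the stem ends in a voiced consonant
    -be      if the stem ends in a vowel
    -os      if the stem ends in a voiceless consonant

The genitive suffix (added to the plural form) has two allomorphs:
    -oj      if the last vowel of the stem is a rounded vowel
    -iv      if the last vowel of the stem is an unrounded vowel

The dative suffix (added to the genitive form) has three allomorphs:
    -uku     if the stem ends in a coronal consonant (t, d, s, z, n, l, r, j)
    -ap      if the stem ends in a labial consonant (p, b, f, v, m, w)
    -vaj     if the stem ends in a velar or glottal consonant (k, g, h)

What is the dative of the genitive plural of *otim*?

otimowojuku

Since the final sound of *otim* is /m/ (a voiced consonant), it takes -ow, giving *otimow*.
The plural form *otimow* — last vowel /o/ (a rounded vowel) → -oj → *otimowoj*.
The genitive form *otimowoj*: final consonant = /j/, coronal → -uku → *otimowojuku*.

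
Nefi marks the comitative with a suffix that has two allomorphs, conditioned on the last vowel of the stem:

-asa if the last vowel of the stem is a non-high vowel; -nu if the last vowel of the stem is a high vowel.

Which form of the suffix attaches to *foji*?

The last vowel of *foji* is /i/, which is a high vowel, so the suffix is -nu.

-nu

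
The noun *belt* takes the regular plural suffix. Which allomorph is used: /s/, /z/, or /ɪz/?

/s/

The stem *belt* ends in a voiceless non-sibilant consonant.
The plural suffix surfaces as /ɪz/ after sibilants, /s/ after other voiceless consonants, and /z/ after other voiced sounds.
So the plural -s on *belt* is pronounced /s/.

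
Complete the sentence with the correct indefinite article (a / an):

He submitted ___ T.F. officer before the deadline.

a

The indefinite article is chosen by the initial *sound* of the following word, not its spelling.
The initialism *T.F.* is read letter by letter; the first letter, T, is pronounced /tiː/, which begins with a consonant sound.
So the article is *a*: He submitted a T.F. officer before the deadline.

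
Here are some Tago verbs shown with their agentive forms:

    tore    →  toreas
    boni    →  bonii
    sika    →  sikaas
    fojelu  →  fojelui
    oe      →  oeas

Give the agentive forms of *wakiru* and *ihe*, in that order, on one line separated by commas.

The pattern is height harmony: -i when the last vowel of the stem is a high vowel (*boni*, *fojelu*); -as when the last vowel of the stem is a non-high vowel (*tore*, *sika*, *oe*).
The last vowel of *wakiru* is /u/, which is a high vowel, so the suffix is -i, giving *wakirui*.
The last vowel of *ihe* is /e/, which is a non-high vowel, so the suffix is -as, giving *iheas*.

wakirui, iheas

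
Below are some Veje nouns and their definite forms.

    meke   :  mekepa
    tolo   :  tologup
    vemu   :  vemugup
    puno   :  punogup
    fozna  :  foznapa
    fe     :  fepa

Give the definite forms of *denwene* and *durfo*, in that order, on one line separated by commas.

denwenepa, durfogup

The pattern is rounding harmony: -gup when the last vowel of the stem is a rounded vowel (*tolo*, *vemu*, *puno*); -pa when the last vowel of the stem is an unrounded vowel (*meke*, *fozna*, *fe*).
The last vowel of *denwene* is /e/, which is an unrounded vowel, so the suffix is -pa, giving *denwenepa*.
*durfo*: last vowel = /o/, a rounded vowel → -gup → *durfogup*.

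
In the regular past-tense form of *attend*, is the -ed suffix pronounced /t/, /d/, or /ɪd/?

/ɪd/

The stem *attend* ends in /t/ or /d/.
The -ed suffix is realized as /ɪd/ after /t, d/; as /t/ after other voiceless consonants; and as /d/ after other voiced sounds.
So -ed on *attend* is pronounced /ɪd/.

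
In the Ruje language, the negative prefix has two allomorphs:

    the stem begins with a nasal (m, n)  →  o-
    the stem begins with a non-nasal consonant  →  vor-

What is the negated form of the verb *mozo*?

*mozo* — first consonant /m/ (a nasal) → o- → *omozo*.

omozo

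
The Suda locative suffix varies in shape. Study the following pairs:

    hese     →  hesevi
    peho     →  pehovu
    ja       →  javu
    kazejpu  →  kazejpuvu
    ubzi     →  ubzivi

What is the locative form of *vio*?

The pattern is front/back vowel harmony: -vi when the last vowel of the stem is a front vowel (*hese*, *ubzi*); -vu when the last vowel of the stem is a back vowel (*peho*, *ja*, *kazejpu*).
*vio* — last vowel /o/ (a back vowel) → -vu → *viovu*.

viovu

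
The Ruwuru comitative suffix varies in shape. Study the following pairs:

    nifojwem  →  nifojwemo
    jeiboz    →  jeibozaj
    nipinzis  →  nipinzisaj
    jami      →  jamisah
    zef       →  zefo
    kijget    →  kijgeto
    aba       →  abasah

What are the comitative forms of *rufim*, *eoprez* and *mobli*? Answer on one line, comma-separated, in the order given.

The suffix is conditioned by the final sound: -aj when the stem ends in a sibilant (*jeiboz*, *nipinzis*); -o when the stem ends in a non-sibilant consonant (*nifojwem*, *zef*, *kijget*); -sah when the stem ends in a vowel (*jami*, *aba*).
*rufim*: final sound = /m/, a non-sibilant consonant → -o → *rufimo*.
*eoprez* — final sound /z/ (a sibilant) → -aj → *eoprezaj*.
Since the final sound of *mobli* is /i/ (a vowel), it takes -sah, giving *moblisah*.

rufimo, eoprezaj, moblisah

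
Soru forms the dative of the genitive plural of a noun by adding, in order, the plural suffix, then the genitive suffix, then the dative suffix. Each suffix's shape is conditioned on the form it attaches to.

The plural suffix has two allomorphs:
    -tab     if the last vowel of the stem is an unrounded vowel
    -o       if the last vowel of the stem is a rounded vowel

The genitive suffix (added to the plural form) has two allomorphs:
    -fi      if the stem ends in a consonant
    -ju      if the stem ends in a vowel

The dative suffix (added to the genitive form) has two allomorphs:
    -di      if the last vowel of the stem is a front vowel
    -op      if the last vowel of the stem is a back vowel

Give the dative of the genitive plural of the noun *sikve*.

*sikve*: last vowel = /e/, an unrounded vowel → -tab → *sikvetab*.
The plural form *sikvetab* — final sound /b/ (a consonant) → -fi → *sikvetabfi*.
The genitive form *sikvetabfi* — last vowel /i/ (a front vowel) → -di → *sikvetabfidi*.

sikvetabfidi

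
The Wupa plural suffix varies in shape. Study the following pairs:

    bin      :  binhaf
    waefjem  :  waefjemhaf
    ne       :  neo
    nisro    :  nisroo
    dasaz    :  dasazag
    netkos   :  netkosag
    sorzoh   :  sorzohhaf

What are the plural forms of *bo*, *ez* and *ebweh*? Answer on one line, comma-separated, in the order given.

boo, ezag, ebwehhaf

Looking at the final sound of each stem: -ag when the stem ends in a sibilant (*dasaz*, *netkos*); -haf when the stem ends in a non-sibilant consonant (*bin*, *waefjem*, *sorzoh*); -o when the stem ends in a vowel (*ne*, *nisro*).
Since the final sound of *bo* is /o/ (a vowel), it takes -o, giving *boo*.
*ez* — final sound /z/ (a sibilant) → -ag → *ezag*.
*ebweh* — final sound /h/ (a non-sibilant consonant) → -haf → *ebwehhaf*.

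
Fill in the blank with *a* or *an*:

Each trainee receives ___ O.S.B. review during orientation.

an

The indefinite article is chosen by the initial *sound* of the following word, not its spelling.
The initialism *O.S.B.* is read letter by letter; the first letter, O, is pronounced /oʊ/, which begins with a vowel sound.
So the article is *an*: Each trainee receives an O.S.B. review during orientation.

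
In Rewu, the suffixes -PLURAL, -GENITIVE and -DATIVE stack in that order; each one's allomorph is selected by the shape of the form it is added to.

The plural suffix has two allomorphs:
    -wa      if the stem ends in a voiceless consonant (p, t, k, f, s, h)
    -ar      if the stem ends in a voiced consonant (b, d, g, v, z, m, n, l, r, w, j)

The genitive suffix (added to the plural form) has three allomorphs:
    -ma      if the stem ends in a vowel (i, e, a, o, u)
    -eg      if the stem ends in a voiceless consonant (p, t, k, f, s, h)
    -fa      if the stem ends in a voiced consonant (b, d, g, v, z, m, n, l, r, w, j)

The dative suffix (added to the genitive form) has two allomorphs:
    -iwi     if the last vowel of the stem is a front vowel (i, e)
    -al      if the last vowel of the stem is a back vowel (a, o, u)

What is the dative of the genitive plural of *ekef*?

Since the final consonant of *ekef* is /f/ (voiceless), it takes -wa, giving *ekefwa*.
The plural form *ekefwa* — final sound /a/ (a vowel) → -ma → *ekefwama*.
The last vowel of the genitive form *ekefwama* is /a/, which is a back vowel, so the dative suffix is -al, giving *ekefwamaal*.

ekefwamaal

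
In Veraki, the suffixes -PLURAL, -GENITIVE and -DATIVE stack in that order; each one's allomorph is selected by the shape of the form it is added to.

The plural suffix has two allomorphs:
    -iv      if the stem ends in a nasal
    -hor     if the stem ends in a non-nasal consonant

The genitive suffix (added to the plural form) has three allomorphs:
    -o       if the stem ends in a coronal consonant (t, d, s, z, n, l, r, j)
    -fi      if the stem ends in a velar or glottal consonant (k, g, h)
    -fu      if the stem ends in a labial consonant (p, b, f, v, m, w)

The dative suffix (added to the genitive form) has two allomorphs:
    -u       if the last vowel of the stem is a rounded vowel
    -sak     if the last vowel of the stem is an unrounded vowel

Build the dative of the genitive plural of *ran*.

ranivfuu

*ran*: final consonant = /n/, a nasal → -iv → *raniv*.
The plural form *raniv* — final consonant /v/ (labial) → -fu → *ranivfu*.
The last vowel of the genitive form *ranivfu* is /u/, which is a rounded vowel, so the dative suffix is -u, giving *ranivfuu*.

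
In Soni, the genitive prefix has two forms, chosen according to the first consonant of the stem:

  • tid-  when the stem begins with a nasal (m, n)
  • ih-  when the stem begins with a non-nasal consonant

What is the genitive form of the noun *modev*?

tidmodev

The first consonant of *modev* is /m/, which is a nasal, so the prefix is tid-, giving *tidmodev*.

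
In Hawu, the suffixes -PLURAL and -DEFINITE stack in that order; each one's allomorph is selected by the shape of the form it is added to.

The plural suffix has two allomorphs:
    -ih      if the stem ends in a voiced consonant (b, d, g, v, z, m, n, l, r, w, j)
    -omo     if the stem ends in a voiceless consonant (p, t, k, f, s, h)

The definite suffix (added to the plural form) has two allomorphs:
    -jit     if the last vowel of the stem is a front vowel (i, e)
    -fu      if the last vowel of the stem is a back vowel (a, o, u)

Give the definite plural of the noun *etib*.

etibihjit

The final consonant of *etib* is /b/, which is voiced, so the plural suffix is -ih, giving *etibih*.
The plural form *etibih* — last vowel /i/ (a front vowel) → -jit → *etibihjit*.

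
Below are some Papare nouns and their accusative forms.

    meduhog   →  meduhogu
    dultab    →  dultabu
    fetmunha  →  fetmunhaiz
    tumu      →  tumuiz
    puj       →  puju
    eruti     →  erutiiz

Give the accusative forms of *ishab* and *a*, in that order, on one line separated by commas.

Looking at the final sound of each stem: -u when the stem ends in a consonant (*meduhog*, *dultab*, *puj*); -iz when the stem ends in a vowel (*fetmunha*, *tumu*, *eruti*).
*ishab* — final sound /b/ (a consonant) → -u → *ishabu*.
Since the final sound of *a* is /a/ (a vowel), it takes -iz, giving *aiz*.

ishabu, aiz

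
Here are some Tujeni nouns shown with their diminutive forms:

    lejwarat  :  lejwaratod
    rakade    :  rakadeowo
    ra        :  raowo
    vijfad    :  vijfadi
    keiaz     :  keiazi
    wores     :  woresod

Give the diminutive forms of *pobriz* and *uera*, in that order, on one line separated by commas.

The alternation tracks the final sound of the stem — -od when the stem ends in a voiceless consonant (*lejwarat*, *wores*); -i when the stem ends in a voiced consonant (*vijfad*, *keiaz*); -owo when the stem ends in a vowel (*rakade*, *ra*).
Since the final sound of *pobriz* is /z/ (a voiced consonant), it takes -i, giving *pobrizi*.
*uera*: final sound = /a/, a vowel → -owo → *ueraowo*.

pobrizi, ueraowo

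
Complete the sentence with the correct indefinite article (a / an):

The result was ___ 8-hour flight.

an

The indefinite article is chosen by the initial *sound* of the following word, not its spelling.
The number *8* is spoken "eight", beginning with /eɪt/ — a vowel sound.
So the article is *an*: The result was an 8-hour flight.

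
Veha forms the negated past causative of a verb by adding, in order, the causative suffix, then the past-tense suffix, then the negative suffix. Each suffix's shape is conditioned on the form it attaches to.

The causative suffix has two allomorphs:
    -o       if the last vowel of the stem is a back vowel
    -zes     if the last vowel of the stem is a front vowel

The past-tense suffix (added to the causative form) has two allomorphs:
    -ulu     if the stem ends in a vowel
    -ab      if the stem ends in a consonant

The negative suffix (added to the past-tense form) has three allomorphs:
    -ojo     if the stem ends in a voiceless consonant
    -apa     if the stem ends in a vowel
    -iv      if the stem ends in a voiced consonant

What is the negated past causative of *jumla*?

*jumla*: last vowel = /a/, a back vowel → -o → *jumlao*.
The final sound of the causative form *jumlao* is /o/, which is a vowel, so the past-tense suffix is -ulu, giving *jumlaoulu*.
Since the final sound of the past-tense form *jumlaoulu* is /u/ (a vowel), it takes -apa, giving *jumlaouluapa*.

jumlaouluapa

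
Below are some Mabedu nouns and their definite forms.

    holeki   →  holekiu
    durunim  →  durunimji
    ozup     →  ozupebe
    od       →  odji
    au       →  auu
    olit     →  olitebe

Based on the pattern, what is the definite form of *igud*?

Looking at the final sound of each stem: -ebe when the stem ends in a voiceless consonant (*ozup*, *olit*); -ji when the stem ends in a voiced consonant (*durunim*, *od*); -u when the stem ends in a vowel (*holeki*, *au*).
The final sound of *igud* is /d/, which is a voiced consonant, so the suffix is -ji, giving *igudji*.

igudji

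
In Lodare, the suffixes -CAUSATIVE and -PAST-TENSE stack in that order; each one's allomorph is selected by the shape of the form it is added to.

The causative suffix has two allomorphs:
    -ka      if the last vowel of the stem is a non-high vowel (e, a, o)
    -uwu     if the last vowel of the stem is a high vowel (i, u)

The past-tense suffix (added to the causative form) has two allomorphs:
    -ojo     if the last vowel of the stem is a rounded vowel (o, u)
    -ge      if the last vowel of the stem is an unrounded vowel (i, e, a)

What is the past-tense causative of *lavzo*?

The last vowel of *lavzo* is /o/, which is a non-high vowel, so the causative suffix is -ka, giving *lavzoka*.
Since the last vowel of the causative form *lavzoka* is /a/ (an unrounded vowel), it takes -ge, giving *lavzokage*.

lavzokage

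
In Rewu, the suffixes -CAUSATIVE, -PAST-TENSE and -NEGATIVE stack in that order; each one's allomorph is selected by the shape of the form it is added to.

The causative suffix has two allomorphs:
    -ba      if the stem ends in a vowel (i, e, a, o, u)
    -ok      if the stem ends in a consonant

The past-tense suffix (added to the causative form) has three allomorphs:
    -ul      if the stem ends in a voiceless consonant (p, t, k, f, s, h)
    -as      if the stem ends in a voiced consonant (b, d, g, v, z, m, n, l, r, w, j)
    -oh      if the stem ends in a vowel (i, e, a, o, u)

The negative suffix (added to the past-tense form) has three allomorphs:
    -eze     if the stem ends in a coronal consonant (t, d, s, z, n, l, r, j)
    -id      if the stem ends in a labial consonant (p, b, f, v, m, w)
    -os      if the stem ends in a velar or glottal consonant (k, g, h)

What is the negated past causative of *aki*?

akibaohos

*aki* — final sound /i/ (a vowel) → -ba → *akiba*.
The final sound of the causative form *akiba* is /a/, which is a vowel, so the past-tense suffix is -oh, giving *akibaoh*.
The past-tense form *akibaoh* — final consonant /h/ (velar/glottal) → -os → *akibaohos*.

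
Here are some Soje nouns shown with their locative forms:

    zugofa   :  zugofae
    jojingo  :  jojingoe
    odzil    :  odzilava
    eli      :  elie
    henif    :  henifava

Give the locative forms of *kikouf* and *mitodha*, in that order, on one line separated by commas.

kikoufava, mitodhae

Looking at the final sound of each stem: -ava when the stem ends in a consonant (*odzil*, *henif*); -e when the stem ends in a vowel (*zugofa*, *jojingo*, *eli*).
Since the final sound of *kikouf* is /f/ (a consonant), it takes -ava, giving *kikoufava*.
The final sound of *mitodha* is /a/, which is a vowel, so the suffix is -e, giving *mitodhae*.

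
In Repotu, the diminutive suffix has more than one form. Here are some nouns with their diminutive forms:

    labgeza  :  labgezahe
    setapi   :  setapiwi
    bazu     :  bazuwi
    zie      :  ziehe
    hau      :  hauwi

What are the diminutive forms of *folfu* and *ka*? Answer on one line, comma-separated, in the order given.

folfuwi, kahe

The pattern is height harmony: -wi when the last vowel of the stem is a high vowel (*setapi*, *bazu*, *hau*); -he when the last vowel of the stem is a non-high vowel (*labgeza*, *zie*).
*folfu*: last vowel = /u/, a high vowel → -wi → *folfuwi*.
*ka* — last vowel /a/ (a non-high vowel) → -he → *kahe*.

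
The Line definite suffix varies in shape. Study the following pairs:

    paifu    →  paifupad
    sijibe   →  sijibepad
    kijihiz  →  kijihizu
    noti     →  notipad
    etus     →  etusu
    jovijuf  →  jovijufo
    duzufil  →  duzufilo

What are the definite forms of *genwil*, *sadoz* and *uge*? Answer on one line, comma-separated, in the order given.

genwilo, sadozu, ugepad

The pattern is sibilance of the final sound: -u when the stem ends in a sibilant (*kijihiz*, *etus*); -o when the stem ends in a non-sibilant consonant (*jovijuf*, *duzufil*); -pad when the stem ends in a vowel (*paifu*, *sijibe*, *noti*).
*genwil* — final sound /l/ (a non-sibilant consonant) → -o → *genwilo*.
Since the final sound of *sadoz* is /z/ (a sibilant), it takes -u, giving *sadozu*.
*uge*: final sound = /e/, a vowel → -pad → *ugepad*.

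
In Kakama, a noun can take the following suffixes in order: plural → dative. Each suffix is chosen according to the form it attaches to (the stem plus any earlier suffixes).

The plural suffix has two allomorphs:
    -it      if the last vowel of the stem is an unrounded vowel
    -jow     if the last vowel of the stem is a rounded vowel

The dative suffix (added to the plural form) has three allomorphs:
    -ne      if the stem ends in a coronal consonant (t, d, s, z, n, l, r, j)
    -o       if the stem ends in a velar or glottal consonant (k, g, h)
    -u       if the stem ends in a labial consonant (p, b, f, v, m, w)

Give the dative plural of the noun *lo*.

lojowu

Since the last vowel of *lo* is /o/ (a rounded vowel), it takes -jow, giving *lojow*.
The plural form *lojow*: final consonant = /w/, labial → -u → *lojowu*.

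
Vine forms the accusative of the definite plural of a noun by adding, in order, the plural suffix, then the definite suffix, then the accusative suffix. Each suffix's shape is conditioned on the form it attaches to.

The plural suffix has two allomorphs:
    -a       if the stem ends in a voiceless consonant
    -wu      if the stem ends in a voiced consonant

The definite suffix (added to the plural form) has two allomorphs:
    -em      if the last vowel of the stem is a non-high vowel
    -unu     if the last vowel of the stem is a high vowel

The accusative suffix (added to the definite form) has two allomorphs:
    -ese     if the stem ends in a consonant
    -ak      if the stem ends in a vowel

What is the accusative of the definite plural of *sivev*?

sivevwuunuak

*sivev*: final consonant = /v/, voiced → -wu → *sivevwu*.
Since the last vowel of the plural form *sivevwu* is /u/ (a high vowel), it takes -unu, giving *sivevwuunu*.
The definite form *sivevwuunu* — final sound /u/ (a vowel) → -ak → *sivevwuunuak*.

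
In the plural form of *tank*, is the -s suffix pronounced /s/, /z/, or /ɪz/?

The stem *tank* ends in a voiceless non-sibilant consonant.
The plural suffix surfaces as /ɪz/ after sibilants, /s/ after other voiceless consonants, and /z/ after other voiced sounds.
So the plural -s on *tank* is pronounced /s/.

/s/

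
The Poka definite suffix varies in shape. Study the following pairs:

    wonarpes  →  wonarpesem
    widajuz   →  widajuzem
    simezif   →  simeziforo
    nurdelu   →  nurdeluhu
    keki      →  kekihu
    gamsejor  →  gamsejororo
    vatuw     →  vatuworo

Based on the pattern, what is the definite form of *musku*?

The suffix is conditioned by the final sound: -em when the stem ends in a sibilant (*wonarpes*, *widajuz*); -oro when the stem ends in a non-sibilant consonant (*simezif*, *gamsejor*, *vatuw*); -hu when the stem ends in a vowel (*nurdelu*, *keki*).
*musku*: final sound = /u/, a vowel → -hu → *muskuhu*.

muskuhu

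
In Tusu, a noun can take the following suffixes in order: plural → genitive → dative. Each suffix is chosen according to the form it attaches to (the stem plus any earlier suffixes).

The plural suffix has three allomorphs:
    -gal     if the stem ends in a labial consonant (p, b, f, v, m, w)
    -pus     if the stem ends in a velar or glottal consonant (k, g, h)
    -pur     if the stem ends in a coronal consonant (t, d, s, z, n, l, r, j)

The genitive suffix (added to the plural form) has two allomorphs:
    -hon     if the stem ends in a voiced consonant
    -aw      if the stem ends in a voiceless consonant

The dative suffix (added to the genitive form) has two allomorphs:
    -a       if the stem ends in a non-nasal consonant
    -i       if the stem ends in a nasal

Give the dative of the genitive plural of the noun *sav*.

savgalhoni

Since the final consonant of *sav* is /v/ (labial), it takes -gal, giving *savgal*.
The final consonant of the plural form *savgal* is /l/, which is voiced, so the genitive suffix is -hon, giving *savgalhon*.
The genitive form *savgalhon* — final consonant /n/ (a nasal) → -i → *savgalhoni*.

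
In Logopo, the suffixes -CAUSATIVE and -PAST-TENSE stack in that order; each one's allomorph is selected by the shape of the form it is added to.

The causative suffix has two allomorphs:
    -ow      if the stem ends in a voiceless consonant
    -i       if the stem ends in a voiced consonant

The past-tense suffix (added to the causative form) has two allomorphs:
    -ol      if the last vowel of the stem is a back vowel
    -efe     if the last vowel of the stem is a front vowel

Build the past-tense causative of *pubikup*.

The final consonant of *pubikup* is /p/, which is voiceless, so the causative suffix is -ow, giving *pubikupow*.
The causative form *pubikupow* — last vowel /o/ (a back vowel) → -ol → *pubikupowol*.

pubikupowol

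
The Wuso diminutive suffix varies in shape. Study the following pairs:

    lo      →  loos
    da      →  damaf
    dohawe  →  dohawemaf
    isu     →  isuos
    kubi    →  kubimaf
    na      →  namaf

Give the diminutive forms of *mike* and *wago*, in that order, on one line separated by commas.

mikemaf, wagoos

The suffix is conditioned by the last vowel: -os when the last vowel of the stem is a rounded vowel (*lo*, *isu*); -maf when the last vowel of the stem is an unrounded vowel (*da*, *dohawe*, *kubi*, *na*).
The last vowel of *mike* is /e/, which is an unrounded vowel, so the suffix is -maf, giving *mikemaf*.
The last vowel of *wago* is /o/, which is a rounded vowel, so the suffix is -os, giving *wagoos*.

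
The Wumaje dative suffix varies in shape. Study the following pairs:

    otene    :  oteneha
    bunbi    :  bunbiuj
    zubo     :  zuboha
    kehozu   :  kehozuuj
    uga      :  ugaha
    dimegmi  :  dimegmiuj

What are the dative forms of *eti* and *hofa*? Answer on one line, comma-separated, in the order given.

The pattern is height harmony: -uj when the last vowel of the stem is a high vowel (*bunbi*, *kehozu*, *dimegmi*); -ha when the last vowel of the stem is a non-high vowel (*otene*, *zubo*, *uga*).
*eti*: last vowel = /i/, a high vowel → -uj → *etiuj*.
*hofa* — last vowel /a/ (a non-high vowel) → -ha → *hofaha*.

etiuj, hofaha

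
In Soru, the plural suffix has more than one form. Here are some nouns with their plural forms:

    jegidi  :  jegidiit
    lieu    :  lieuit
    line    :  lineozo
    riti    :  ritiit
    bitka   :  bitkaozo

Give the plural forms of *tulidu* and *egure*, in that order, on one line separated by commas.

tuliduit, egureozo

The suffix is conditioned by the last vowel: -it when the last vowel of the stem is a high vowel (*jegidi*, *lieu*, *riti*); -ozo when the last vowel of the stem is a non-high vowel (*line*, *bitka*).
*tulidu*: last vowel = /u/, a high vowel → -it → *tuliduit*.
The last vowel of *egure* is /e/, which is a non-high vowel, so the suffix is -ozo, giving *egureozo*.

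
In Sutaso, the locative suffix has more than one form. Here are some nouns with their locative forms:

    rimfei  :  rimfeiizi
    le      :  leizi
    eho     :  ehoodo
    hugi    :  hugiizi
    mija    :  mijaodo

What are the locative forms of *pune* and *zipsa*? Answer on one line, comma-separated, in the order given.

The pattern is front/back vowel harmony: -izi when the last vowel of the stem is a front vowel (*rimfei*, *le*, *hugi*); -odo when the last vowel of the stem is a back vowel (*eho*, *mija*).
Since the last vowel of *pune* is /e/ (a front vowel), it takes -izi, giving *puneizi*.
Since the last vowel of *zipsa* is /a/ (a back vowel), it takes -odo, giving *zipsaodo*.

puneizi, zipsaodo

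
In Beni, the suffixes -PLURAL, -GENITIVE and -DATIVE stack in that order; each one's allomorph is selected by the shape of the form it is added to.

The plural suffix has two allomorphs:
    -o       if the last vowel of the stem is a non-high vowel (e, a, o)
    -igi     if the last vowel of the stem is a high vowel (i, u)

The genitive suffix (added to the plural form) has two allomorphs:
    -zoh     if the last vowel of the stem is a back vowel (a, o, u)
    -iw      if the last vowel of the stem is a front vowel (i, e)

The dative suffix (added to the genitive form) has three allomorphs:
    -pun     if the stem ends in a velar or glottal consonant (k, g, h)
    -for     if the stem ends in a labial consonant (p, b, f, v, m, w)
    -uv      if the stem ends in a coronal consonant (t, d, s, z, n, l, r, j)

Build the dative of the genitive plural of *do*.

The last vowel of *do* is /o/, which is a non-high vowel, so the plural suffix is -o, giving *doo*.
Since the last vowel of the plural form *doo* is /o/ (a back vowel), it takes -zoh, giving *doozoh*.
The final consonant of the genitive form *doozoh* is /h/, which is velar/glottal, so the dative suffix is -pun, giving *doozohpun*.

doozohpun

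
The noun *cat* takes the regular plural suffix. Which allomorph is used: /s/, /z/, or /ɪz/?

The stem *cat* ends in a voiceless non-sibilant consonant.
The plural suffix surfaces as /ɪz/ after sibilants, /s/ after other voiceless consonants, and /z/ after other voiced sounds.
So the plural -s on *cat* is pronounced /s/.

/s/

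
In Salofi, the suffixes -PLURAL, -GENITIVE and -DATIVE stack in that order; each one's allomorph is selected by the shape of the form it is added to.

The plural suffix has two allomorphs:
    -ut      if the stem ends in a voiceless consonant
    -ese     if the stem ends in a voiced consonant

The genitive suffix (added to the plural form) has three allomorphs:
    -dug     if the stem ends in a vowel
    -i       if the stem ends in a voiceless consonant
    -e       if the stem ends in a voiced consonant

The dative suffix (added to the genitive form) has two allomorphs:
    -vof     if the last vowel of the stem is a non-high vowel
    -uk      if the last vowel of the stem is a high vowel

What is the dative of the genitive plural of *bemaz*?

Since the final consonant of *bemaz* is /z/ (voiced), it takes -ese, giving *bemazese*.
Since the final sound of the plural form *bemazese* is /e/ (a vowel), it takes -dug, giving *bemazesedug*.
The genitive form *bemazesedug*: last vowel = /u/, a high vowel → -uk → *bemazeseduguk*.

bemazeseduguk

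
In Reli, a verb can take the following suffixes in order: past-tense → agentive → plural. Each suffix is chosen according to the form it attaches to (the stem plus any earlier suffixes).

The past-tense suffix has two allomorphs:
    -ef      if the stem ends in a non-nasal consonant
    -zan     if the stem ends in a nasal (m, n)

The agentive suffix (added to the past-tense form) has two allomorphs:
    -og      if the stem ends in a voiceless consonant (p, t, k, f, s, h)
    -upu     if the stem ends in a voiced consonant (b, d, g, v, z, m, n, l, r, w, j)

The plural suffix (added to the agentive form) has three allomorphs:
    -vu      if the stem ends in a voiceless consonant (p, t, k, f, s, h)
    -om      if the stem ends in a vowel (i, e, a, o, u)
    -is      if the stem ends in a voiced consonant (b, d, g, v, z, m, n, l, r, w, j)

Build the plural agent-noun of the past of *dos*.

*dos*: final consonant = /s/, non-nasal → -ef → *dosef*.
Since the final consonant of the past-tense form *dosef* is /f/ (voiceless), it takes -og, giving *dosefog*.
The agentive form *dosefog*: final sound = /g/, a voiced consonant → -is → *dosefogis*.

dosefogis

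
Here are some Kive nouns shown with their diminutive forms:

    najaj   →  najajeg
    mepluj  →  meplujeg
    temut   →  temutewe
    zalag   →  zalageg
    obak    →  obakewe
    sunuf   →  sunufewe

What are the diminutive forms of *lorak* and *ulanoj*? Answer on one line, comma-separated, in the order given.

lorakewe, ulanojeg

The suffix is conditioned by the final consonant: -ewe when the stem ends in a voiceless consonant (*temut*, *obak*, *sunuf*); -eg when the stem ends in a voiced consonant (*najaj*, *mepluj*, *zalag*).
*lorak*: final consonant = /k/, voiceless → -ewe → *lorakewe*.
The final consonant of *ulanoj* is /j/, which is voiced, so the suffix is -eg, giving *ulanojeg*.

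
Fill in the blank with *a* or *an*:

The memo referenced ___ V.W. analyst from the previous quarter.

a

The indefinite article is chosen by the initial *sound* of the following word, not its spelling.
The initialism *V.W.* is read letter by letter; the first letter, V, is pronounced /viː/, which begins with a consonant sound.
So the article is *a*: The memo referenced a V.W. analyst from the previous quarter.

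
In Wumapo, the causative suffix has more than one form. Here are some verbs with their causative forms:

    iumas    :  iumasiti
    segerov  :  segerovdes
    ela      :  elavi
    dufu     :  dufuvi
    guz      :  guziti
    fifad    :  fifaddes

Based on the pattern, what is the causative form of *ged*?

The pattern is sibilance of the final sound: -iti when the stem ends in a sibilant (*iumas*, *guz*); -des when the stem ends in a non-sibilant consonant (*segerov*, *fifad*); -vi when the stem ends in a vowel (*ela*, *dufu*).
*ged*: final sound = /d/, a non-sibilant consonant → -des → *geddes*.

geddes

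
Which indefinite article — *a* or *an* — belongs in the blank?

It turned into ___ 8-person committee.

The indefinite article is chosen by the initial *sound* of the following word, not its spelling.
The number *8* is spoken "eight", beginning with /eɪt/ — a vowel sound.
So the article is *an*: It turned into an 8-person committee.

an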